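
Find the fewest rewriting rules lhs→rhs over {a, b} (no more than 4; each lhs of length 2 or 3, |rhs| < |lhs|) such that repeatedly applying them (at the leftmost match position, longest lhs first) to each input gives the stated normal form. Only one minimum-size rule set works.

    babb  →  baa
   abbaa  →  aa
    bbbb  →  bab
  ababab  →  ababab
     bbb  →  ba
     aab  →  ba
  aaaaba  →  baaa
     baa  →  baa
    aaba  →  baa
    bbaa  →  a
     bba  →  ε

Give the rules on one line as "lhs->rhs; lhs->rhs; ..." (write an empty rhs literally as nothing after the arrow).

  | babb => baa
  | abbaa => aa
  | bbbb => bab
  | ababab

aab->ba; bb->a; bba->; bbb->ba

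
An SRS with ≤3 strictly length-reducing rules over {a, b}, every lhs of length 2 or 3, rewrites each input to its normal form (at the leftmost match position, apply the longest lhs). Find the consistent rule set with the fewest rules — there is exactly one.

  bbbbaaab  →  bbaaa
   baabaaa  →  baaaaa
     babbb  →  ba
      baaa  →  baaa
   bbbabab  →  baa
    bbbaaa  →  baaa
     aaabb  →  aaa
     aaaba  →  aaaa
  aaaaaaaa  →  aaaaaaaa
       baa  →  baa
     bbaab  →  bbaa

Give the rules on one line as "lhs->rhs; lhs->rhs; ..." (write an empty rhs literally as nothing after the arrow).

ab->a; bbb->b

  | bbbbaaab => bbaaab => bbaaa
  | baabaaa => baaaaa
  | babbb => babb => bab => ba
  | baaa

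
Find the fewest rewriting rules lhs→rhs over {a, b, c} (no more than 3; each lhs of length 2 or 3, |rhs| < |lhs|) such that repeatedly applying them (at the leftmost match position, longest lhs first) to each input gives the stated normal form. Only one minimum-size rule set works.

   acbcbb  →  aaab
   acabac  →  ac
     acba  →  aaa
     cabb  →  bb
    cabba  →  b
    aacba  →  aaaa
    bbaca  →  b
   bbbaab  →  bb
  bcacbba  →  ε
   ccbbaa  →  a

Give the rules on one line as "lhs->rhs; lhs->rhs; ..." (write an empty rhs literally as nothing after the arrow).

  | acbcbb => aacbb => aaab
  | acabac => abac => ac
  | acba => aaa
  | cabb => bb

ba->; ca->; cb->a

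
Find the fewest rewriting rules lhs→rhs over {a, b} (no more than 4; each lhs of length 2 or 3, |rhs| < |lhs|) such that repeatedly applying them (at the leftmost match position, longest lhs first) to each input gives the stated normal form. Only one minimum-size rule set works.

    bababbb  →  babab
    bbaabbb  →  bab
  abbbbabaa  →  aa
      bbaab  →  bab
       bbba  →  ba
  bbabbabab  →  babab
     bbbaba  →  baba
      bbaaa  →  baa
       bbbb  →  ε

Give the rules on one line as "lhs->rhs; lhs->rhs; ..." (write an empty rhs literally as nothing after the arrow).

aab->; abb->a; bb->; bba->b

  | bababbb => babab
  | bbaabbb => babbb => bab
  | abbbbabaa => abbabaa => aabaa => aa
  | bbaab => bab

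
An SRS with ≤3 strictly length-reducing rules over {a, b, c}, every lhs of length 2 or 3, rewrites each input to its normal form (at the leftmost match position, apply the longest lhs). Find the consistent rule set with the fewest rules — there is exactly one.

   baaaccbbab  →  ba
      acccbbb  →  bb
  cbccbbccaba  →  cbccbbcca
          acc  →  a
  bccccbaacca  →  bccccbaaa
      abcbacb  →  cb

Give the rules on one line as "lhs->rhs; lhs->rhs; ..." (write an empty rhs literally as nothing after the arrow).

  | baaaccbbab => baaacbbab => baaabbab => baabab => baab => ba
  | acccbbb => accbbb => acbbb => abbb => bb
  | cbccbbccaba => cbccbbcca
  | acc => ac => a

ab->; ac->a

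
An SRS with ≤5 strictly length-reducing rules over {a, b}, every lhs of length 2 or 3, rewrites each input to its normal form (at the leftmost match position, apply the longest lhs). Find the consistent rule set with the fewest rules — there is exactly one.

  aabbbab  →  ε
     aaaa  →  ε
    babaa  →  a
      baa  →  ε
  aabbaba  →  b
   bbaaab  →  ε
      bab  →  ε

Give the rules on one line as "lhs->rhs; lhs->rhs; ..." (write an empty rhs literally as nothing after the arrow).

aa->; ab->; aba->b; ba->a

  | aabbbab => bbbab => bbab => bab => ab => ε
  | aaaa => aa => ε
  | babaa => abaa => ba => a
  | baa => aa => ε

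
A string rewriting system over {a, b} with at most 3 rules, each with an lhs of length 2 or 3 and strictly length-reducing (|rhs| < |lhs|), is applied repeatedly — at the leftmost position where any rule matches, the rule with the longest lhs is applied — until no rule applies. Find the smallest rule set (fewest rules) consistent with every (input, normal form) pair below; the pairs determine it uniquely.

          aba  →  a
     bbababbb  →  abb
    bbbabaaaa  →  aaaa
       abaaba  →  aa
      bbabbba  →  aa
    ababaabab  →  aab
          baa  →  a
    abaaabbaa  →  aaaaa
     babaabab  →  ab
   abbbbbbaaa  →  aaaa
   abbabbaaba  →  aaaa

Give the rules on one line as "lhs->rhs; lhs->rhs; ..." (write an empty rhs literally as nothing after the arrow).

  | aba => a
  | bbababbb => ababbb => abbb => abb
  | bbbabaaaa => bbabaaaa => abaaaa => aaaa
  | abaaba => aaba => aa

ba->; bba->a; bbb->bb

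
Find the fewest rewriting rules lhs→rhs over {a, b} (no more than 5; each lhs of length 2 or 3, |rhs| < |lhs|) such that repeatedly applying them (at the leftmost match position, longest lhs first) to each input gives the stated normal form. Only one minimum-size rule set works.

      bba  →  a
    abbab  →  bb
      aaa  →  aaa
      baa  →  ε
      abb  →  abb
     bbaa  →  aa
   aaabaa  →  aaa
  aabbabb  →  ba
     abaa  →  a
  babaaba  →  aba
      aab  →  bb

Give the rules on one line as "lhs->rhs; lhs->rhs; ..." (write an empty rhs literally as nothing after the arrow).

  | bba => a
  | abbab => aab => bb
  | aaa
  | baa => ε

aab->bb; baa->; bab->ba; bba->a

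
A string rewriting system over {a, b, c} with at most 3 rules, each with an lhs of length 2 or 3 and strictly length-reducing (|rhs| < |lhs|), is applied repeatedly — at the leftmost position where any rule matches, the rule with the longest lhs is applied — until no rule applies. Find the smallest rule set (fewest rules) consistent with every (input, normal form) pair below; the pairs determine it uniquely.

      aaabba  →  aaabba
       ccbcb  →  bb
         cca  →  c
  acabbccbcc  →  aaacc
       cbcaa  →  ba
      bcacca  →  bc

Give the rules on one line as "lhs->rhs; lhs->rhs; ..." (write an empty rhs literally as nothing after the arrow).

  | aaabba
  | ccbcb => cbcb => bcb => bb
  | cca => c
  | acabbccbcc => abbccbcc => abbcbcc => abbbcc => aaacc

bbb->aa; ca->; cb->b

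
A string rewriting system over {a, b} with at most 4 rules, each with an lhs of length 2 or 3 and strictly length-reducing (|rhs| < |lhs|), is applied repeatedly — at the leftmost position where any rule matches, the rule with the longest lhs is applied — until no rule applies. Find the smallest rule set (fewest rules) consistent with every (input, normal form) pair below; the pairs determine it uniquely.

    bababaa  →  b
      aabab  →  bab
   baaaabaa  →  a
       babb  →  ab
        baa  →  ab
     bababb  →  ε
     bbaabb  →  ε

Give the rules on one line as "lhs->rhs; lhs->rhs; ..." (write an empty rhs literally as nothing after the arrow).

  | bababaa => babaab => baabb => abbb => aab => b
  | aabab => bab
  | baaaabaa => abaabaa => aabbaa => bbaa => aaa => a
  | babb => baa => ab

aa->; baa->ab; bb->a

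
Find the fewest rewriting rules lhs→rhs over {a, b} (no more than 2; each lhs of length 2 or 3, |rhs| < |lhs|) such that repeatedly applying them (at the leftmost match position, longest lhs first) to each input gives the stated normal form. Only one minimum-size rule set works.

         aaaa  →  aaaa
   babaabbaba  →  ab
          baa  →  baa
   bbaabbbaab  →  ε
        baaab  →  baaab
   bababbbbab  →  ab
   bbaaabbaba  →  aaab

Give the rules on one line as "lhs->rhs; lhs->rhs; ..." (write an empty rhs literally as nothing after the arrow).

  | aaaa
  | babaabbaba => bbabbaba => abbaba => aaba => ab
  | baa
  | bbaabbbaab => aabbbaab => aabaab => abab => bb => ε

aba->b; bb->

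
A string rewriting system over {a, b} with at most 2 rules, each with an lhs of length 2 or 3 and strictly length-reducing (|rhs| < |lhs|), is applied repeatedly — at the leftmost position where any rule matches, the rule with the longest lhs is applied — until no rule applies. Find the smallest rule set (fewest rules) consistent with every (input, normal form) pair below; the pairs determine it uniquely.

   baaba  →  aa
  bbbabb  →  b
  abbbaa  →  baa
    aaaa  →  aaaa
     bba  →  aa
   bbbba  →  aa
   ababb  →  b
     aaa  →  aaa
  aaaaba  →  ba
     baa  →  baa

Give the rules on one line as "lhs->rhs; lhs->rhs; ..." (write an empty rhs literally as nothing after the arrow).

ab->b; bb->a

  | baaba => baba => bba => aa
  | bbbabb => ababb => babb => bbb => ab => b
  | abbbaa => bbbaa => abaa => baa
  | aaaa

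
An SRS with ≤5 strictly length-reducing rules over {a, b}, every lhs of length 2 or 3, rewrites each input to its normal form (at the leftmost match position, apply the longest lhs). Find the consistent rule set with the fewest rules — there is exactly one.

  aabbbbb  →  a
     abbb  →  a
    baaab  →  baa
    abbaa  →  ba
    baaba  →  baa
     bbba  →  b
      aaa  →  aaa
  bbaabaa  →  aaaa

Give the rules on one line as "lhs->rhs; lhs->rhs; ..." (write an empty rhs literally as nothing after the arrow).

  | aabbbbb => abbbb => abbb => abb => ab => a
  | abbb => abb => ab => a
  | baaab => baa
  | abbaa => abaa => ba

aab->a; ab->a; aba->b; bb->a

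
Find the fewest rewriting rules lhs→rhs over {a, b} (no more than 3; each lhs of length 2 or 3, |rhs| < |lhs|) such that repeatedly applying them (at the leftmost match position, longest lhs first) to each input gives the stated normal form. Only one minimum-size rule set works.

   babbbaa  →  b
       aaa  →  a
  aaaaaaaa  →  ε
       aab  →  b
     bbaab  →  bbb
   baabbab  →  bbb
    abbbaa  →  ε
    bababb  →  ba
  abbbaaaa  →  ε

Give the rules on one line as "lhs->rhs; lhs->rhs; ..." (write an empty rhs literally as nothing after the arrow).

aa->; ab->; abb->a

  | babbbaa => babaa => baa => b
  | aaa => a
  | aaaaaaaa => aaaaaa => aaaa => aa => ε
  | aab => b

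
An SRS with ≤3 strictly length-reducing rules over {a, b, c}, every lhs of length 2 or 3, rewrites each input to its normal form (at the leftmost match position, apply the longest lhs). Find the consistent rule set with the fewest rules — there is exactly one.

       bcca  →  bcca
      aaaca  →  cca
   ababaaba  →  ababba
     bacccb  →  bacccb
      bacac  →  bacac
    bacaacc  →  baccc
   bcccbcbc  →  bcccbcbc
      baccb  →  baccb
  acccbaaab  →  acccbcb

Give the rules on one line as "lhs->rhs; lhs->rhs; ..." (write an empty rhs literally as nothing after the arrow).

  | bcca
  | aaaca => cca
  | ababaaba => ababba
  | bacccb

aa->; aaa->c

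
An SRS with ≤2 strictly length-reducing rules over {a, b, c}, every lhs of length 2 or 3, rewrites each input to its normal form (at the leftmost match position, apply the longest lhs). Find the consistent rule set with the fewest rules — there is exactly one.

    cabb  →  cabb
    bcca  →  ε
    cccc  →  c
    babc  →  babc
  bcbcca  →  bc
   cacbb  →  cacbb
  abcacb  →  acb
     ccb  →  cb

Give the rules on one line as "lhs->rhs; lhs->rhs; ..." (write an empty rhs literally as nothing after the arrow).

bca->; cc->c

  | cabb
  | bcca => bca => ε
  | cccc => ccc => cc => c
  | babc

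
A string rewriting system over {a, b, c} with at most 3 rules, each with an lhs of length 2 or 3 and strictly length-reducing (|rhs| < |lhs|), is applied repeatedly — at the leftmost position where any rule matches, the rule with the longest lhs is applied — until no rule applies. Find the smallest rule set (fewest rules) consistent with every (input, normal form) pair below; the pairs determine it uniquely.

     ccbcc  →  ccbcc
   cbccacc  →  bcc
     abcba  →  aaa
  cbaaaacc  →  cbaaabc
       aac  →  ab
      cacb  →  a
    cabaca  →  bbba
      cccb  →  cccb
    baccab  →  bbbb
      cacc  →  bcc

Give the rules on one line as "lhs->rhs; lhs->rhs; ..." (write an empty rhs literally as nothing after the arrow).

  | ccbcc
  | cbccacc => cbcbcc => cacc => bcc
  | abcba => aaa
  | cbaaaacc => cbaaabc

ac->b; bcb->a; ca->b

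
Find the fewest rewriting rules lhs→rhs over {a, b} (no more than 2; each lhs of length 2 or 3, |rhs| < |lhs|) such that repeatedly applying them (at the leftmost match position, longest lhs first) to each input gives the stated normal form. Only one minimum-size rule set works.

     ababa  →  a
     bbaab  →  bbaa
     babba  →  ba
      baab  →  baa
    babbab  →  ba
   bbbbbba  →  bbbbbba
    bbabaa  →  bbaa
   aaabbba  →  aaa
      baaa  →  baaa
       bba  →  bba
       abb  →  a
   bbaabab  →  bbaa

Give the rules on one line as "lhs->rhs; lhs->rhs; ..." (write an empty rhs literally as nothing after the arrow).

ab->a; aba->a

  | ababa => aba => a
  | bbaab => bbaa
  | babba => baba => ba
  | baab => baa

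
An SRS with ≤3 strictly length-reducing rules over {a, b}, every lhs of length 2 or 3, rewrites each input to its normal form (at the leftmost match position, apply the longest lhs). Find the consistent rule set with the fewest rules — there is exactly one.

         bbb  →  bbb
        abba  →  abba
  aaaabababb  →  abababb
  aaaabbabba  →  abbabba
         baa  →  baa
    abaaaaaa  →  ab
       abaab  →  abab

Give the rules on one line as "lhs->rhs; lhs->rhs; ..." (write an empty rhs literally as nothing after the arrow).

  | bbb
  | abba
  | aaaabababb => abababb
  | aaaabbabba => abbabba

aaa->; aab->ab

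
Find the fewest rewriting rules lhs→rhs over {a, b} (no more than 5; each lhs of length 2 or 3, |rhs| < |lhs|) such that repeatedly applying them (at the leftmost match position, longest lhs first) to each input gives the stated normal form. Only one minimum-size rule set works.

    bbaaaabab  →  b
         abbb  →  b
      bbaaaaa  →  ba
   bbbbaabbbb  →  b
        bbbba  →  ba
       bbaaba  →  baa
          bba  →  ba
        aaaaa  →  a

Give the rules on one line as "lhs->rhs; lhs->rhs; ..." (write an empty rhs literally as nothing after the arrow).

aaa->a; ab->b; aba->a; bb->b

  | bbaaaabab => baaaabab => baabab => baab => bab => bb => b
  | abbb => bbb => bb => b
  | bbaaaaa => baaaaa => baaa => ba
  | bbbbaabbbb => bbbaabbbb => bbaabbbb => baabbbb => babbbb => bbbbb => bbbb => bbb => bb => b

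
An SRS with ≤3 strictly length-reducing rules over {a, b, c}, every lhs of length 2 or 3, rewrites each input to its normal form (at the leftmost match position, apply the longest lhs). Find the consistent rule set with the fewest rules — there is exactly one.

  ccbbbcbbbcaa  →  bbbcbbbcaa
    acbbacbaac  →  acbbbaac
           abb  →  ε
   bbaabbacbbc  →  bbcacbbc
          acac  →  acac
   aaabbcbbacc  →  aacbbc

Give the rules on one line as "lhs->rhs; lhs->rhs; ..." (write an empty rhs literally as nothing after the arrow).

abb->cc; bac->b; cc->

  | ccbbbcbbbcaa => bbbcbbbcaa
  | acbbacbaac => acbbbaac
  | abb => cc => ε
  | bbaabbacbbc => bbaccacbbc => bbcacbbc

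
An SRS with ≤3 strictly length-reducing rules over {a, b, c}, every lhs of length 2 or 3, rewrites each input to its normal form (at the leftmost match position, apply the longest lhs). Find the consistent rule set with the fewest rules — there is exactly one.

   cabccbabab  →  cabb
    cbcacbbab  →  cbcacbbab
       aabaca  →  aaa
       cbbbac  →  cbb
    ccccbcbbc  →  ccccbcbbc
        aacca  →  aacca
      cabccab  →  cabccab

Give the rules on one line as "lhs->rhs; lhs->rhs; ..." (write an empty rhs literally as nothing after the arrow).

  | cabccbabab => cabcbab => cabb
  | cbcacbbab
  | aabaca => aaa
  | cbbbac => cbb

bac->; cba->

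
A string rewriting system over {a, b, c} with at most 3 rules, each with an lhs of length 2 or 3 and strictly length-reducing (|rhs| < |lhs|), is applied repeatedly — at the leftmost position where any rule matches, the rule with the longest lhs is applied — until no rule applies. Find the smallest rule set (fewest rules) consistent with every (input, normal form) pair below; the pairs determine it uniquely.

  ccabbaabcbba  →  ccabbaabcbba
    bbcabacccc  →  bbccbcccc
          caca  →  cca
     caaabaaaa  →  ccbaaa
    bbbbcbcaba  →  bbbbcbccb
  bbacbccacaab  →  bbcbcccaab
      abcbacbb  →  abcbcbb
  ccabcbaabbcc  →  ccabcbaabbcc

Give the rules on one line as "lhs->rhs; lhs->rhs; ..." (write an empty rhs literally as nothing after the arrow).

  | ccabbaabcbba
  | bbcabacccc => bbccbcccc
  | caca => cca
  | caaabaaaa => caacbaaa => cacbaaa => ccbaaa

aba->cb; ac->c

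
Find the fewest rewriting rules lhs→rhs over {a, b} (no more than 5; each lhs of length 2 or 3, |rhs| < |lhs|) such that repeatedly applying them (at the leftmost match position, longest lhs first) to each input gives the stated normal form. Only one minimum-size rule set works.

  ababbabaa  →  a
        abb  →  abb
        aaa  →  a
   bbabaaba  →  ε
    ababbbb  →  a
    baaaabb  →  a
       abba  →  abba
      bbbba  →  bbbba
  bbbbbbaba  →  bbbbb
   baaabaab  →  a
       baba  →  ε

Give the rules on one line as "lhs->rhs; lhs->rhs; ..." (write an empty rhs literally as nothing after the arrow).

aa->a; aab->aa; aba->aa; baa->

  | ababbabaa => aabbabaa => aababaa => aaabaa => aabaa => aaaa => aaa => aa => a
  | abb
  | aaa => aa => a
  | bbabaaba => bbaaaba => baba => baa => ε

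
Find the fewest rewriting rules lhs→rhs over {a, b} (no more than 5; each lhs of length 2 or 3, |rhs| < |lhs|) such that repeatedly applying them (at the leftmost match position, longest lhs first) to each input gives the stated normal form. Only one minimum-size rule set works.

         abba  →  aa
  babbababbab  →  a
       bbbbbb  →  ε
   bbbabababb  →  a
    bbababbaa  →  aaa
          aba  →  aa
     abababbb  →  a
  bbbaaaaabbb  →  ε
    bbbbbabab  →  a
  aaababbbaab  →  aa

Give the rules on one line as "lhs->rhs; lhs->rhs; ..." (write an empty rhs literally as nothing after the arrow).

aab->a; ab->a; ba->b; bb->

  | abba => aba => aa
  | babbababbab => bbbababbab => bababbab => bbabbab => abbab => abab => aab => a
  | bbbbbb => bbbb => bb => ε
  | bbbabababb => babababb => bbababb => ababb => aabb => ab => a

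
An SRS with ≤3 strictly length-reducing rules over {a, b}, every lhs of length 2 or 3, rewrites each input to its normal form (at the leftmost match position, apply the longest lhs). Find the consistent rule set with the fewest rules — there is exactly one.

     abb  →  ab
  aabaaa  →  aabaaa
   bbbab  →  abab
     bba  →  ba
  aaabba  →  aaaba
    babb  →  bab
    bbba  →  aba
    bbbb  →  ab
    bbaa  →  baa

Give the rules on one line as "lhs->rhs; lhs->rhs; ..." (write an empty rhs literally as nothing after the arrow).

  | abb => ab
  | aabaaa
  | bbbab => abab
  | bba => ba

bb->b; bbb->ab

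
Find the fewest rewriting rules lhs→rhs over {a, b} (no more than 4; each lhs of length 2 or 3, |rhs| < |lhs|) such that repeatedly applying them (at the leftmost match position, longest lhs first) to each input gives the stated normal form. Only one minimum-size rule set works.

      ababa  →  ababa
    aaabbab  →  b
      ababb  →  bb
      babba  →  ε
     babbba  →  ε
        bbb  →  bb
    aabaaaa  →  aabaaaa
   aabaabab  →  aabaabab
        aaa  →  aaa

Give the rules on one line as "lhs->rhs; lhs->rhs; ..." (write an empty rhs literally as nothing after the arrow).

  | ababa
  | aaabbab => aabbab => abbab => bbab => b
  | ababb => abbb => bbb => bb
  | babba => bbba => bba => ε

abb->bb; bba->; bbb->bb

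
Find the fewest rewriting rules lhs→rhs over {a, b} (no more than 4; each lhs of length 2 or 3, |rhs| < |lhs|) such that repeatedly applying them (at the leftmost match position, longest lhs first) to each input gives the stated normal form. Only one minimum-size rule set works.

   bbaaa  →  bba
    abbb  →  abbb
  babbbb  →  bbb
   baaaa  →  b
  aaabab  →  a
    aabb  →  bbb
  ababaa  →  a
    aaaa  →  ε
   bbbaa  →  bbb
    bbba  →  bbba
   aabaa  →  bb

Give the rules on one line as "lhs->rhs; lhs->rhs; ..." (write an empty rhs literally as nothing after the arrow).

  | bbaaa => bba
  | abbb
  | babbbb => bbb
  | baaaa => baa => b

aa->; aab->bb; bab->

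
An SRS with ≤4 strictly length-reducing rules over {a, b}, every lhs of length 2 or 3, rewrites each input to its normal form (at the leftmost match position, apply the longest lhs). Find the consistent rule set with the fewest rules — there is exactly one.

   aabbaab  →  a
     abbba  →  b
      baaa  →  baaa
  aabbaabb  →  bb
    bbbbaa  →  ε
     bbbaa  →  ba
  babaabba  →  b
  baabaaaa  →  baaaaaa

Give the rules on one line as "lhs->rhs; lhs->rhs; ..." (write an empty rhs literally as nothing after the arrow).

  | aabbaab => abbaab => bbaab => ab => a
  | abbba => bbba => b
  | baaa
  | aabbaabb => abbaabb => bbaabb => abb => bb

ab->a; abb->bb; bba->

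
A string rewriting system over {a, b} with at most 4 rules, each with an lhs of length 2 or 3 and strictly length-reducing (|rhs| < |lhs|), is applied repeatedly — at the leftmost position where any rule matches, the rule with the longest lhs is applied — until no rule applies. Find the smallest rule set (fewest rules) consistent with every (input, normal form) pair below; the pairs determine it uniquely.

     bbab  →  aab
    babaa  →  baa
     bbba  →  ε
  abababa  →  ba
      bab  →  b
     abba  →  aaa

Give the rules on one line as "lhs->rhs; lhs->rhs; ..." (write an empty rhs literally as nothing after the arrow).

  | bbab => aab
  | babaa => baa
  | bbba => aba => ε
  | abababa => baba => ba

aba->; bab->b; bb->a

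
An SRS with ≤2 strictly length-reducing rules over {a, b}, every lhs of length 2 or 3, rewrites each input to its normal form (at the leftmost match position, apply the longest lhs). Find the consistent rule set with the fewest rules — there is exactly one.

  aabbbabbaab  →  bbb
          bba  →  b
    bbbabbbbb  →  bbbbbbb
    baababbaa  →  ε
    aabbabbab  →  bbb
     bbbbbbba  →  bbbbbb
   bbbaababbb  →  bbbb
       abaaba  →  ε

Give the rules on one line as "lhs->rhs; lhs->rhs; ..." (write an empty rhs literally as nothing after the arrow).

  | aabbbabbaab => abbbabbaab => bbbabbaab => bbbbaab => bbbab => bbb
  | bba => b
  | bbbabbbbb => bbbbbbb
  | baababbaa => ababbaa => babbaa => bbaa => ba => ε

ab->b; ba->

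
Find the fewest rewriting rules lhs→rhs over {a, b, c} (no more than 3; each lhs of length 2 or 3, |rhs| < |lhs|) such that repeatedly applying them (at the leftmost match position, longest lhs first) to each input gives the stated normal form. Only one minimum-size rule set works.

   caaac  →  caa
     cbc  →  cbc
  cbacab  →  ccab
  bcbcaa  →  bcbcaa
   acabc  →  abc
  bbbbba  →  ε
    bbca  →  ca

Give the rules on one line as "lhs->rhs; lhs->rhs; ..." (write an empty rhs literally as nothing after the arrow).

ac->; ba->; bb->

  | caaac => caa
  | cbc
  | cbacab => ccab
  | bcbcaa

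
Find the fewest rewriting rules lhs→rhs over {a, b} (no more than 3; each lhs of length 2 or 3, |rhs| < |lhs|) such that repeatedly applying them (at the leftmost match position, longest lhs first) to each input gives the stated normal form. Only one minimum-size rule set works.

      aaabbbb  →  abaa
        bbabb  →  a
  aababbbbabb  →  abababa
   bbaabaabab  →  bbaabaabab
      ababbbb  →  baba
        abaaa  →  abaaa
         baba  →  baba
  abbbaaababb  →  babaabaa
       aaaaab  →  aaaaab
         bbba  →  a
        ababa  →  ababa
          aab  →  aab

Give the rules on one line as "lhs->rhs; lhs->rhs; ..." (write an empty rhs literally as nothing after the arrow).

  | aaabbbb => aababb => aabba => abaa
  | bbabb => bbba => a
  | aababbbbabb => aabbabbabb => abaabbabb => ababaabb => abababa
  | bbaabaabab

abb->ba; bbb->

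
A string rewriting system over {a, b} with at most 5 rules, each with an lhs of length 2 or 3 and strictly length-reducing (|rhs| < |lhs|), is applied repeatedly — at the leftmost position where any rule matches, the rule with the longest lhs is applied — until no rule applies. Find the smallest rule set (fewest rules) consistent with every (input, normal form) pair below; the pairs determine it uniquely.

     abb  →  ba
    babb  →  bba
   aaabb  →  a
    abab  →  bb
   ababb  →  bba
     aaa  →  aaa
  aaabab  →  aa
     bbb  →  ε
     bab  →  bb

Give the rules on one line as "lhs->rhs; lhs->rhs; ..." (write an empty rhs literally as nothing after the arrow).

aab->a; ab->b; abb->ba; bbb->

  | abb => ba
  | babb => bba
  | aaabb => aab => a
  | abab => bab => bb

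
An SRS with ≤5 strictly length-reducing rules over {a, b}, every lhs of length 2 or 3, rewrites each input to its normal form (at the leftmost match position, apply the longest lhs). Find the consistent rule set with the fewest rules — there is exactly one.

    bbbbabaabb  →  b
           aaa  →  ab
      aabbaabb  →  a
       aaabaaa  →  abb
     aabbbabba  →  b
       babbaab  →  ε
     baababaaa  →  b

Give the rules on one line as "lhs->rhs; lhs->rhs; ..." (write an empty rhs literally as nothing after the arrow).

  | bbbbabaabb => bbbaaabb => bbbaabb => bbbabb => bbab => ba => b
  | aaa => ab
  | aabbaabb => bbaabb => bbabb => bab => a
  | aaabaaa => abbaaa => abbaa => abba => abb

aa->; aaa->ab; ba->b; bab->a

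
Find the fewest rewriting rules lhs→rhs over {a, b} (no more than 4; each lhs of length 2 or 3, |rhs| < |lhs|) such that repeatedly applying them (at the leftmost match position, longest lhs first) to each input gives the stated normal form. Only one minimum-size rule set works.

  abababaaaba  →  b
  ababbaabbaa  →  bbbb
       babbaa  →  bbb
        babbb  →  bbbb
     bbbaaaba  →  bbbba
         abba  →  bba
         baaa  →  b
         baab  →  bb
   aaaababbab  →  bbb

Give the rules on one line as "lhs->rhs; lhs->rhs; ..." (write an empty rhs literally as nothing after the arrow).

aa->; aaa->; ab->b; aba->aa

  | abababaaaba => aababaaaba => babaaaba => baaaaba => baba => baa => b
  | ababbaabbaa => aabbaabbaa => bbaabbaa => bbbbaa => bbbb
  | babbaa => bbbaa => bbb
  | babbb => bbbb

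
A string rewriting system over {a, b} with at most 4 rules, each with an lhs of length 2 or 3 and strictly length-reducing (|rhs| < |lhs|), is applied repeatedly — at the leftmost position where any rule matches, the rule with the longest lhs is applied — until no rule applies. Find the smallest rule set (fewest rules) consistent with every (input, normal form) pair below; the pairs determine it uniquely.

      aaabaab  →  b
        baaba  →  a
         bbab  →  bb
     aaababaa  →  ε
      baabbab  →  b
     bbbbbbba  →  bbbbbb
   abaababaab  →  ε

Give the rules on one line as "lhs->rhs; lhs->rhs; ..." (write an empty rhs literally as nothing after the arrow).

  | aaabaab => abaab => aab => b
  | baaba => aba => a
  | bbab => bb
  | aaababaa => ababaa => abaa => aa => ε

aa->; ab->; ba->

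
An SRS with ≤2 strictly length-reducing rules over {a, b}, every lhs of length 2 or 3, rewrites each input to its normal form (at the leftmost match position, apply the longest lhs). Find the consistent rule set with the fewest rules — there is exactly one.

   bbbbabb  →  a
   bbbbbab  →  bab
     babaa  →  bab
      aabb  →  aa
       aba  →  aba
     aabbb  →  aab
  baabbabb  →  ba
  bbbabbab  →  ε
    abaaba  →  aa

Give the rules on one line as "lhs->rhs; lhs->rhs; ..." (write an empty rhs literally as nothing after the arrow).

  | bbbbabb => bbabb => abb => a
  | bbbbbab => bbbab => bab
  | babaa => bab
  | aabb => aa

baa->b; bb->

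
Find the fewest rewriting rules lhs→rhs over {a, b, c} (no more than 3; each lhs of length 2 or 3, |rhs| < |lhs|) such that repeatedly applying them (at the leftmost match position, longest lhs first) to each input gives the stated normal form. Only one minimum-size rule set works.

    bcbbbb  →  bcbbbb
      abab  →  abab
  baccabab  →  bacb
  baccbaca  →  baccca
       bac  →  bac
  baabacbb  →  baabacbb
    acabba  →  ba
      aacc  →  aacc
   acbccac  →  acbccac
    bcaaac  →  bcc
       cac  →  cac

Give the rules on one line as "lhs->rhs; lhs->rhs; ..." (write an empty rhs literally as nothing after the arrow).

aaa->; cab->aa; cba->c

  | bcbbbb
  | abab
  | baccabab => bacaaab => bacb
  | baccbaca => baccca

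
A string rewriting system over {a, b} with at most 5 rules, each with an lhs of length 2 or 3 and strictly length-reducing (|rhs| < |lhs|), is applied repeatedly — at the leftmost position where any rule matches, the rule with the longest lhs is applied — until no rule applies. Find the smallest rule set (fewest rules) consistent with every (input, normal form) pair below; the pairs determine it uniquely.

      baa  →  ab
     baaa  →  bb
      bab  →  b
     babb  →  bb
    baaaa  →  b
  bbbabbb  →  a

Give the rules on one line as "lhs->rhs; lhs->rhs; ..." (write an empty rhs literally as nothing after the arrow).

  | baa => ab
  | baaa => aba => bb
  | bab => b
  | babb => bb

aba->bb; ba->; baa->ab; bbb->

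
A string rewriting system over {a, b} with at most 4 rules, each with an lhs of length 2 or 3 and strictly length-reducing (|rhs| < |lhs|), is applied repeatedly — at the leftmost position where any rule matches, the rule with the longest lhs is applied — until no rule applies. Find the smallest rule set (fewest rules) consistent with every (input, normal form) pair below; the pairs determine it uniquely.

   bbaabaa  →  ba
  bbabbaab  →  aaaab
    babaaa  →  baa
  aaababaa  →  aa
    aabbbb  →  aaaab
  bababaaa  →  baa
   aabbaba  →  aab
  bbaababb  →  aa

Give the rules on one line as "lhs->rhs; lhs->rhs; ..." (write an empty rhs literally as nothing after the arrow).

  | bbaabaa => babaa => ba
  | bbabbaab => bbbaab => aaaab
  | babaaa => baa
  | aaababaa => aabaa => aa

aba->; bba->b; bbb->aa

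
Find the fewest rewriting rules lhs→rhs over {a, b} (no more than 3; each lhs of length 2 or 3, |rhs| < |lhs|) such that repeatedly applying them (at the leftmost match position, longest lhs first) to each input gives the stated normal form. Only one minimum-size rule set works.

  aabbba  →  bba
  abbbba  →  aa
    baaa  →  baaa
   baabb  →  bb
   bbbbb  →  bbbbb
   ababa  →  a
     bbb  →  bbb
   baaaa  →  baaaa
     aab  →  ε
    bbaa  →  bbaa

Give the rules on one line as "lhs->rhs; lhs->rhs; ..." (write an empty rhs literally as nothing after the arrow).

  | aabbba => bba
  | abbbba => abbba => abba => aba => aa
  | baaa
  | baabb => bb

aab->; ab->a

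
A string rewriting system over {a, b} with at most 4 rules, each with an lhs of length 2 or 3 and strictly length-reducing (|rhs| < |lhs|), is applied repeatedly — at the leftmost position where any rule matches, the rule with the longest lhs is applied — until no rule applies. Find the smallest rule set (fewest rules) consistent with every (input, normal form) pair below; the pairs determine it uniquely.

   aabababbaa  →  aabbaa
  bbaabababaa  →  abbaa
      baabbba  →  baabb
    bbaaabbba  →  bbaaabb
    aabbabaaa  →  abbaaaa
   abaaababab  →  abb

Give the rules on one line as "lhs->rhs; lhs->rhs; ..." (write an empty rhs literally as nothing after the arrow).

  | aabababbaa => abbbabbaa => aababbaa => abbbbaa => aabbaa
  | bbaabababaa => bbabbbabaa => baabbabaa => baabaaaa => babbaaa => aabaaa => abbaa
  | baabbba => baaaba => baabb
  | bbaaabbba => bbaaaaba => bbaaabb

aba->bb; bab->aa; bbb->ab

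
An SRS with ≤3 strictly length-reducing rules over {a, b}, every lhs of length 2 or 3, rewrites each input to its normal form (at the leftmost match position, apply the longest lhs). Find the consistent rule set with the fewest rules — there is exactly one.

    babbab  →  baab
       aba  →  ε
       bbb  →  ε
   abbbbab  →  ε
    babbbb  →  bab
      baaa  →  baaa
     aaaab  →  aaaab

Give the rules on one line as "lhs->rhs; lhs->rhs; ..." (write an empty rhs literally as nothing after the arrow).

aba->bb; bb->; bbb->

  | babbab => baab
  | aba => bb => ε
  | bbb => ε
  | abbbbab => abab => bbb => ε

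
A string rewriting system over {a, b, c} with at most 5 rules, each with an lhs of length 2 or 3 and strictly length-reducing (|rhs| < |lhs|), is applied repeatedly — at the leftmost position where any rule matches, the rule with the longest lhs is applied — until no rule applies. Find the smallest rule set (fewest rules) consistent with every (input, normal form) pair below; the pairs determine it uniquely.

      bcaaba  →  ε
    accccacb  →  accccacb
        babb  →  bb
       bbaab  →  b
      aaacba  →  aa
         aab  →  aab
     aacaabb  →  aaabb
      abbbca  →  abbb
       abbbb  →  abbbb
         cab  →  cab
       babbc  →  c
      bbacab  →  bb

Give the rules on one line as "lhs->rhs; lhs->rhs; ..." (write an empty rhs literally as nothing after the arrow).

  | bcaaba => baba => ba => ε
  | accccacb
  | babb => bb
  | bbaab => bab => b

aac->a; ba->; bc->c; bca->b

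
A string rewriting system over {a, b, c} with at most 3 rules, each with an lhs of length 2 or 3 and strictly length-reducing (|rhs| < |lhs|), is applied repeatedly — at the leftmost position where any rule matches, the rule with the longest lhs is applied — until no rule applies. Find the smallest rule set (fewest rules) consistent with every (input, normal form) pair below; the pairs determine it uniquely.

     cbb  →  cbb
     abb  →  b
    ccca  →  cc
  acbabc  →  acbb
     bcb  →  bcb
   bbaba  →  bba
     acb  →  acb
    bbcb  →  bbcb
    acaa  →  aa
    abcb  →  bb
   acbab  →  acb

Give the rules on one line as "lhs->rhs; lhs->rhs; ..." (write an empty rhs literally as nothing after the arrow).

  | cbb
  | abb => b
  | ccca => cc
  | acbabc => acbb

ab->; abc->b; ca->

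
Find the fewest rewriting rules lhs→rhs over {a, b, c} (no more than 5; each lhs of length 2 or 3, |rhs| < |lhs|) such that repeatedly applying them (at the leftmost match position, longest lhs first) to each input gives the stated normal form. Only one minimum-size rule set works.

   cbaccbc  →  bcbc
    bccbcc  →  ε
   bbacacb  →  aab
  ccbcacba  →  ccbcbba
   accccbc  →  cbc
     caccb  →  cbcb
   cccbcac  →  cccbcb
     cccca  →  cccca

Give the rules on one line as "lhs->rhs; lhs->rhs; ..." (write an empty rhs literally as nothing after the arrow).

  | cbaccbc => accbc => bcbc
  | bccbcc => bcc => ε
  | bbacacb => bbbacb => abacb => abbb => aab
  | ccbcacba => ccbcbba

ac->b; bbb->ab; bcc->; cba->a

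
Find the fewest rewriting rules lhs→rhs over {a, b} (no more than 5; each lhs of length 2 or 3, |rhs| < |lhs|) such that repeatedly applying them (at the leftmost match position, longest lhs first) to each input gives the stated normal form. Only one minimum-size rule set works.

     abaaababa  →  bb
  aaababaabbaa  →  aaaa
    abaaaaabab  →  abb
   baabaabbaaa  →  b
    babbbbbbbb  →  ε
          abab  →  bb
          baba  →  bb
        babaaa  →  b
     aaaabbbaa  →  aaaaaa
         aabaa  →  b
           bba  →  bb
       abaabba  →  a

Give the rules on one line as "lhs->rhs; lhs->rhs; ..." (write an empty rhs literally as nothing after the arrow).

aba->b; ba->b; baa->; bbb->

  | abaaababa => baababa => baba => bba => bb
  | aaababaabbaa => aabbaabbaa => aabbbaa => aaaa
  | abaaaaabab => baaaabab => aabab => abb
  | baabaabbaaa => baabbaaa => bbaaa => ba => b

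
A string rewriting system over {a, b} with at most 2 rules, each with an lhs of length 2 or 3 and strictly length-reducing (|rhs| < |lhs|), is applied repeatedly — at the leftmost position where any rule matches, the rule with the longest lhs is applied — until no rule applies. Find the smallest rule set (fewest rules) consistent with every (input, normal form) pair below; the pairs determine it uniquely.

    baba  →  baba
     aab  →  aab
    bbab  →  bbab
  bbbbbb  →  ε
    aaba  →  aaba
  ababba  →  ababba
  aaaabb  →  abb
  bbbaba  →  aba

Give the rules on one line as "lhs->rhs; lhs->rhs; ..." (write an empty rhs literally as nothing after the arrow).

aaa->; bbb->

  | baba
  | aab
  | bbab
  | bbbbbb => bbb => ε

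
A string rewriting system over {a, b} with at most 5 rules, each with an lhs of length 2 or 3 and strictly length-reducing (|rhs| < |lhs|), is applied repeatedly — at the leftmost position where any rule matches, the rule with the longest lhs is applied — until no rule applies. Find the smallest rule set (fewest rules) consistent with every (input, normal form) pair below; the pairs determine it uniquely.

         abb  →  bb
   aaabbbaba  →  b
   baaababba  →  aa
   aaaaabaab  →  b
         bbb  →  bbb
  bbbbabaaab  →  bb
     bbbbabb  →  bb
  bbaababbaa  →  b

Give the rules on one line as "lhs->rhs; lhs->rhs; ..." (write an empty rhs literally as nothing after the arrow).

aaa->; ab->b; aba->aa; bba->aa

  | abb => bb
  | aaabbbaba => bbbaba => baaba => baaa => b
  | baaababba => bbabba => aabba => abba => bba => aa
  | aaaaabaab => aabaab => aaaab => ab => b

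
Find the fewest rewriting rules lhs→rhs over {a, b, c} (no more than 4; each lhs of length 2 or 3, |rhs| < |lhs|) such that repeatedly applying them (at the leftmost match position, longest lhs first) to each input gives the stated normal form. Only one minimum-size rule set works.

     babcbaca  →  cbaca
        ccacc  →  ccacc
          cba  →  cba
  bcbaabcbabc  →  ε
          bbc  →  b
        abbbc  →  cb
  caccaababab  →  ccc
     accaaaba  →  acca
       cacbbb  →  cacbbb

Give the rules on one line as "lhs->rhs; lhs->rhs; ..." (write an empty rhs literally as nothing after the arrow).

  | babcbaca => bccbaca => cbaca
  | ccacc
  | cba
  | bcbaabcbabc => baabcbabc => baccbabc => baccbcc => bacbc => bab => bc => ε

ab->c; bc->; caa->; cbc->b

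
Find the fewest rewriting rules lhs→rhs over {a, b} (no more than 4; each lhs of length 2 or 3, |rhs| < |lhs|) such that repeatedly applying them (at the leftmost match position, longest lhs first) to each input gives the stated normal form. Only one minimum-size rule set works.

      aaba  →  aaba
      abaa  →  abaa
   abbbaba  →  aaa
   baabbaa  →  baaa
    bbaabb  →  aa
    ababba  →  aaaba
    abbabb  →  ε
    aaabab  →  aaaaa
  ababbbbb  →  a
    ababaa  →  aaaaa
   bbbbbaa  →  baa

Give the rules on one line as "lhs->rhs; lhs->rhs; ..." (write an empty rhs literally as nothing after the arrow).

abb->; bab->aa; bb->a

  | aaba
  | abaa
  | abbbaba => baba => aaa
  | baabbaa => baaa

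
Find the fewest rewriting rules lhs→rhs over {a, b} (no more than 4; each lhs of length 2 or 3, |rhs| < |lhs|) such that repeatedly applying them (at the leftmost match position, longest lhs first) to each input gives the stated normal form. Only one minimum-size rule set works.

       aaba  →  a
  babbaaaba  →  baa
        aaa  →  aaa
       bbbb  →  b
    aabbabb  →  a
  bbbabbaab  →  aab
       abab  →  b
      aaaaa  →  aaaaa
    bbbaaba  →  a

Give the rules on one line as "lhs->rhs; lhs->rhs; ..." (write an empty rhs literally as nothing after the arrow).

  | aaba => a
  | babbaaaba => baaaba => baa
  | aaa
  | bbbb => b

aba->; abb->; bbb->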